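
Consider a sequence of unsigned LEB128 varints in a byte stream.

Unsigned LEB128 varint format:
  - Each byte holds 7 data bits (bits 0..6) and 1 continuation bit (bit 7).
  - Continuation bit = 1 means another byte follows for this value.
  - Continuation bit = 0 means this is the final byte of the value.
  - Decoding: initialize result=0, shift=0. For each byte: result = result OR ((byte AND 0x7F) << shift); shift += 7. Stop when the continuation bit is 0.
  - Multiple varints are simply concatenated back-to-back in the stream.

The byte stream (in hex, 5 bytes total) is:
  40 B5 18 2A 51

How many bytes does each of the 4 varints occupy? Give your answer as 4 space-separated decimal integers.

  byte[0]=0x40 cont=0 payload=0x40=64: acc |= 64<<0 -> acc=64 shift=7 [end]
Varint 1: bytes[0:1] = 40 -> value 64 (1 byte(s))
  byte[1]=0xB5 cont=1 payload=0x35=53: acc |= 53<<0 -> acc=53 shift=7
  byte[2]=0x18 cont=0 payload=0x18=24: acc |= 24<<7 -> acc=3125 shift=14 [end]
Varint 2: bytes[1:3] = B5 18 -> value 3125 (2 byte(s))
  byte[3]=0x2A cont=0 payload=0x2A=42: acc |= 42<<0 -> acc=42 shift=7 [end]
Varint 3: bytes[3:4] = 2A -> value 42 (1 byte(s))
  byte[4]=0x51 cont=0 payload=0x51=81: acc |= 81<<0 -> acc=81 shift=7 [end]
Varint 4: bytes[4:5] = 51 -> value 81 (1 byte(s))

Answer: 1 2 1 1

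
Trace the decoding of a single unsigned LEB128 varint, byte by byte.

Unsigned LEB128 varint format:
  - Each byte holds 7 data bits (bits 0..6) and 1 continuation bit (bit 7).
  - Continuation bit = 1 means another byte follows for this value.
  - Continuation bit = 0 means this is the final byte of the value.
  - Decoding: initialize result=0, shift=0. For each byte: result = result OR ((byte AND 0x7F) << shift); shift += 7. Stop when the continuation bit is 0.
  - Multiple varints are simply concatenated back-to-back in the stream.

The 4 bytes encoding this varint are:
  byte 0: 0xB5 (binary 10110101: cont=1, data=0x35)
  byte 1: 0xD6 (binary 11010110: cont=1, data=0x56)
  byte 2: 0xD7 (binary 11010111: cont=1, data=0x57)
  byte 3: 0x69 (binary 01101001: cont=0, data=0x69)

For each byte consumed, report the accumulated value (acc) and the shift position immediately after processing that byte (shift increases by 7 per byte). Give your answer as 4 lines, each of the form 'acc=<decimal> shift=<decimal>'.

byte 0=0xB5: payload=0x35=53, contrib = 53<<0 = 53; acc -> 53, shift -> 7
byte 1=0xD6: payload=0x56=86, contrib = 86<<7 = 11008; acc -> 11061, shift -> 14
byte 2=0xD7: payload=0x57=87, contrib = 87<<14 = 1425408; acc -> 1436469, shift -> 21
byte 3=0x69: payload=0x69=105, contrib = 105<<21 = 220200960; acc -> 221637429, shift -> 28

Answer: acc=53 shift=7
acc=11061 shift=14
acc=1436469 shift=21
acc=221637429 shift=28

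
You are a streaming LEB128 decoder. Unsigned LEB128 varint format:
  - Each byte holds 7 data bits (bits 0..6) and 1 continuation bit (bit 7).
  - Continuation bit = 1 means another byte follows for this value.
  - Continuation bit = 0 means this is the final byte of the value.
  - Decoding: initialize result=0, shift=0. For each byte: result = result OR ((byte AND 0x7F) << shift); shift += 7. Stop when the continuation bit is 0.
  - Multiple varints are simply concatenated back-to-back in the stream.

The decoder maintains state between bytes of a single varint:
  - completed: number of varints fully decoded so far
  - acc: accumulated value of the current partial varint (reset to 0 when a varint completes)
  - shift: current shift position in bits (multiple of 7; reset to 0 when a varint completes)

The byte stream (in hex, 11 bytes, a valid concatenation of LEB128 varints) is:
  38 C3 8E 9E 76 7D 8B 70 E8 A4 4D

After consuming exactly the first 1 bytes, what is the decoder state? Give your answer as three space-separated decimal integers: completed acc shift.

byte[0]=0x38 cont=0 payload=0x38: varint #1 complete (value=56); reset -> completed=1 acc=0 shift=0

Answer: 1 0 0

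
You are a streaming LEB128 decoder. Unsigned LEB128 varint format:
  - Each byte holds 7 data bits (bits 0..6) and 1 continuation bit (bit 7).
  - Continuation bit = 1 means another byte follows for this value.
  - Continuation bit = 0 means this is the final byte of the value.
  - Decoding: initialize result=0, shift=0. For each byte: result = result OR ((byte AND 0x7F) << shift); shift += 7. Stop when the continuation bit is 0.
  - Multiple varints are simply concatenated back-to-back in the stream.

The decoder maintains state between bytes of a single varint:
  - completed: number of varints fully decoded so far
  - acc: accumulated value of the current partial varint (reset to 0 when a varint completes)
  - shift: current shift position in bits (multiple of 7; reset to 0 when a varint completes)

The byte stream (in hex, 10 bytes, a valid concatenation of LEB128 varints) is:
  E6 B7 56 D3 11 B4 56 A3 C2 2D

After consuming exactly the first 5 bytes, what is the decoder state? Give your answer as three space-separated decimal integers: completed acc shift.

Answer: 2 0 0

Derivation:
byte[0]=0xE6 cont=1 payload=0x66: acc |= 102<<0 -> completed=0 acc=102 shift=7
byte[1]=0xB7 cont=1 payload=0x37: acc |= 55<<7 -> completed=0 acc=7142 shift=14
byte[2]=0x56 cont=0 payload=0x56: varint #1 complete (value=1416166); reset -> completed=1 acc=0 shift=0
byte[3]=0xD3 cont=1 payload=0x53: acc |= 83<<0 -> completed=1 acc=83 shift=7
byte[4]=0x11 cont=0 payload=0x11: varint #2 complete (value=2259); reset -> completed=2 acc=0 shift=0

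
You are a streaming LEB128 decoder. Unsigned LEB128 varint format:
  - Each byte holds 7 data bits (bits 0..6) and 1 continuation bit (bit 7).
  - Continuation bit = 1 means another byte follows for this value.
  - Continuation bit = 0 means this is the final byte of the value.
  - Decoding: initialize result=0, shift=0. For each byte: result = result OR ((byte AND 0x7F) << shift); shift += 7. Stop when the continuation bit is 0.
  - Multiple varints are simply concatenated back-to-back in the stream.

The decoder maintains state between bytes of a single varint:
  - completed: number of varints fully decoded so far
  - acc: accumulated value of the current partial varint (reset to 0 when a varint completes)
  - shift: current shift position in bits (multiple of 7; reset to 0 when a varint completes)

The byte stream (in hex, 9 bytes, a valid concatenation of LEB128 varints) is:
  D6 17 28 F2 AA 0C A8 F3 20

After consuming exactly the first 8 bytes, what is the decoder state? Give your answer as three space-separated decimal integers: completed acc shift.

byte[0]=0xD6 cont=1 payload=0x56: acc |= 86<<0 -> completed=0 acc=86 shift=7
byte[1]=0x17 cont=0 payload=0x17: varint #1 complete (value=3030); reset -> completed=1 acc=0 shift=0
byte[2]=0x28 cont=0 payload=0x28: varint #2 complete (value=40); reset -> completed=2 acc=0 shift=0
byte[3]=0xF2 cont=1 payload=0x72: acc |= 114<<0 -> completed=2 acc=114 shift=7
byte[4]=0xAA cont=1 payload=0x2A: acc |= 42<<7 -> completed=2 acc=5490 shift=14
byte[5]=0x0C cont=0 payload=0x0C: varint #3 complete (value=202098); reset -> completed=3 acc=0 shift=0
byte[6]=0xA8 cont=1 payload=0x28: acc |= 40<<0 -> completed=3 acc=40 shift=7
byte[7]=0xF3 cont=1 payload=0x73: acc |= 115<<7 -> completed=3 acc=14760 shift=14

Answer: 3 14760 14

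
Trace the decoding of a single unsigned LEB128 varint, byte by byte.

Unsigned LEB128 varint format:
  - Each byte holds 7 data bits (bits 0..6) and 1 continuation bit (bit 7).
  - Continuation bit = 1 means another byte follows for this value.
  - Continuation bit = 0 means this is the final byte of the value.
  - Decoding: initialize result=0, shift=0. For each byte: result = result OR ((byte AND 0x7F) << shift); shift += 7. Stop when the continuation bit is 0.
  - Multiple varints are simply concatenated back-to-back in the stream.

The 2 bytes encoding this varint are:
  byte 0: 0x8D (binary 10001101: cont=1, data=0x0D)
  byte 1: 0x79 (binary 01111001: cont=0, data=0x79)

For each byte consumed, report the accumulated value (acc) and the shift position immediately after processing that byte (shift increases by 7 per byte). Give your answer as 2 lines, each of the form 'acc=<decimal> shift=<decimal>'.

byte 0=0x8D: payload=0x0D=13, contrib = 13<<0 = 13; acc -> 13, shift -> 7
byte 1=0x79: payload=0x79=121, contrib = 121<<7 = 15488; acc -> 15501, shift -> 14

Answer: acc=13 shift=7
acc=15501 shift=14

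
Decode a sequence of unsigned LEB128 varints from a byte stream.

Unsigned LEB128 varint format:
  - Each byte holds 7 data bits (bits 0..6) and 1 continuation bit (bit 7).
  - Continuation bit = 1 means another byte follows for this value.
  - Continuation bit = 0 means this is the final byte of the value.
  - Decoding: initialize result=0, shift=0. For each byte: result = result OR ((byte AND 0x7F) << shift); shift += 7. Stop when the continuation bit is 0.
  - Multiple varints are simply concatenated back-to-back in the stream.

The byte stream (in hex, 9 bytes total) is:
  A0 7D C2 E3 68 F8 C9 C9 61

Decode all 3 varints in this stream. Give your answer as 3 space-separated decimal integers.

Answer: 16032 1716674 204629240

Derivation:
  byte[0]=0xA0 cont=1 payload=0x20=32: acc |= 32<<0 -> acc=32 shift=7
  byte[1]=0x7D cont=0 payload=0x7D=125: acc |= 125<<7 -> acc=16032 shift=14 [end]
Varint 1: bytes[0:2] = A0 7D -> value 16032 (2 byte(s))
  byte[2]=0xC2 cont=1 payload=0x42=66: acc |= 66<<0 -> acc=66 shift=7
  byte[3]=0xE3 cont=1 payload=0x63=99: acc |= 99<<7 -> acc=12738 shift=14
  byte[4]=0x68 cont=0 payload=0x68=104: acc |= 104<<14 -> acc=1716674 shift=21 [end]
Varint 2: bytes[2:5] = C2 E3 68 -> value 1716674 (3 byte(s))
  byte[5]=0xF8 cont=1 payload=0x78=120: acc |= 120<<0 -> acc=120 shift=7
  byte[6]=0xC9 cont=1 payload=0x49=73: acc |= 73<<7 -> acc=9464 shift=14
  byte[7]=0xC9 cont=1 payload=0x49=73: acc |= 73<<14 -> acc=1205496 shift=21
  byte[8]=0x61 cont=0 payload=0x61=97: acc |= 97<<21 -> acc=204629240 shift=28 [end]
Varint 3: bytes[5:9] = F8 C9 C9 61 -> value 204629240 (4 byte(s))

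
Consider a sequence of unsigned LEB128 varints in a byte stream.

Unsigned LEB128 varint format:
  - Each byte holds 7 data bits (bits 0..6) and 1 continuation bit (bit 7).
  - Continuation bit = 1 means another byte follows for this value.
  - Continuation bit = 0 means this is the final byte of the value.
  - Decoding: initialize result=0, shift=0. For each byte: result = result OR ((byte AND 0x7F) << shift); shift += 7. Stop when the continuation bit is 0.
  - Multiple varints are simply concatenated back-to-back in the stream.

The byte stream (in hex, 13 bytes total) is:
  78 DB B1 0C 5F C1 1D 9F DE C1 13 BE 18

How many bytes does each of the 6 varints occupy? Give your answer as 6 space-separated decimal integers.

  byte[0]=0x78 cont=0 payload=0x78=120: acc |= 120<<0 -> acc=120 shift=7 [end]
Varint 1: bytes[0:1] = 78 -> value 120 (1 byte(s))
  byte[1]=0xDB cont=1 payload=0x5B=91: acc |= 91<<0 -> acc=91 shift=7
  byte[2]=0xB1 cont=1 payload=0x31=49: acc |= 49<<7 -> acc=6363 shift=14
  byte[3]=0x0C cont=0 payload=0x0C=12: acc |= 12<<14 -> acc=202971 shift=21 [end]
Varint 2: bytes[1:4] = DB B1 0C -> value 202971 (3 byte(s))
  byte[4]=0x5F cont=0 payload=0x5F=95: acc |= 95<<0 -> acc=95 shift=7 [end]
Varint 3: bytes[4:5] = 5F -> value 95 (1 byte(s))
  byte[5]=0xC1 cont=1 payload=0x41=65: acc |= 65<<0 -> acc=65 shift=7
  byte[6]=0x1D cont=0 payload=0x1D=29: acc |= 29<<7 -> acc=3777 shift=14 [end]
Varint 4: bytes[5:7] = C1 1D -> value 3777 (2 byte(s))
  byte[7]=0x9F cont=1 payload=0x1F=31: acc |= 31<<0 -> acc=31 shift=7
  byte[8]=0xDE cont=1 payload=0x5E=94: acc |= 94<<7 -> acc=12063 shift=14
  byte[9]=0xC1 cont=1 payload=0x41=65: acc |= 65<<14 -> acc=1077023 shift=21
  byte[10]=0x13 cont=0 payload=0x13=19: acc |= 19<<21 -> acc=40922911 shift=28 [end]
Varint 5: bytes[7:11] = 9F DE C1 13 -> value 40922911 (4 byte(s))
  byte[11]=0xBE cont=1 payload=0x3E=62: acc |= 62<<0 -> acc=62 shift=7
  byte[12]=0x18 cont=0 payload=0x18=24: acc |= 24<<7 -> acc=3134 shift=14 [end]
Varint 6: bytes[11:13] = BE 18 -> value 3134 (2 byte(s))

Answer: 1 3 1 2 4 2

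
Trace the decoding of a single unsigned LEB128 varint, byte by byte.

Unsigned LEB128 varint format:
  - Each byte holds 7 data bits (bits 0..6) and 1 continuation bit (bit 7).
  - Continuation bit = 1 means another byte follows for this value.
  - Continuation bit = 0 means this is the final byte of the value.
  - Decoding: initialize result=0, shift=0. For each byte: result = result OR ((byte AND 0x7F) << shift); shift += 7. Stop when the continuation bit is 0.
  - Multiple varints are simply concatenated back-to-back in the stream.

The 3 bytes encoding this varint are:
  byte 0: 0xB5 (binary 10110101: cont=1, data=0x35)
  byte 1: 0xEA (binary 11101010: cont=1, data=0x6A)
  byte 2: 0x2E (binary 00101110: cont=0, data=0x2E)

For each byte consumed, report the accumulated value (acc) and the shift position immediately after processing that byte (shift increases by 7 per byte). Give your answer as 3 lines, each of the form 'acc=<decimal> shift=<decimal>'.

Answer: acc=53 shift=7
acc=13621 shift=14
acc=767285 shift=21

Derivation:
byte 0=0xB5: payload=0x35=53, contrib = 53<<0 = 53; acc -> 53, shift -> 7
byte 1=0xEA: payload=0x6A=106, contrib = 106<<7 = 13568; acc -> 13621, shift -> 14
byte 2=0x2E: payload=0x2E=46, contrib = 46<<14 = 753664; acc -> 767285, shift -> 21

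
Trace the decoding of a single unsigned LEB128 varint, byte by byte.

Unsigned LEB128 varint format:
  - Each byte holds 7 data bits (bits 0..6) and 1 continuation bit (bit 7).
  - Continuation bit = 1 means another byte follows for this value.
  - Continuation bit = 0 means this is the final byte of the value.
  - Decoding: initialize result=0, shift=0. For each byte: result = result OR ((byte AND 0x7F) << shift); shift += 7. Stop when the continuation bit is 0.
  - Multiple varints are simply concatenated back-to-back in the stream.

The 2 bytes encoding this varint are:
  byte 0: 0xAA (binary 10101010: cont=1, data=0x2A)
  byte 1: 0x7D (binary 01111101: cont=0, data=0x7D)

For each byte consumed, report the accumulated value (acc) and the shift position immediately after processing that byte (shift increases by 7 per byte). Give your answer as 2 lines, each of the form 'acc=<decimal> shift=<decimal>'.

byte 0=0xAA: payload=0x2A=42, contrib = 42<<0 = 42; acc -> 42, shift -> 7
byte 1=0x7D: payload=0x7D=125, contrib = 125<<7 = 16000; acc -> 16042, shift -> 14

Answer: acc=42 shift=7
acc=16042 shift=14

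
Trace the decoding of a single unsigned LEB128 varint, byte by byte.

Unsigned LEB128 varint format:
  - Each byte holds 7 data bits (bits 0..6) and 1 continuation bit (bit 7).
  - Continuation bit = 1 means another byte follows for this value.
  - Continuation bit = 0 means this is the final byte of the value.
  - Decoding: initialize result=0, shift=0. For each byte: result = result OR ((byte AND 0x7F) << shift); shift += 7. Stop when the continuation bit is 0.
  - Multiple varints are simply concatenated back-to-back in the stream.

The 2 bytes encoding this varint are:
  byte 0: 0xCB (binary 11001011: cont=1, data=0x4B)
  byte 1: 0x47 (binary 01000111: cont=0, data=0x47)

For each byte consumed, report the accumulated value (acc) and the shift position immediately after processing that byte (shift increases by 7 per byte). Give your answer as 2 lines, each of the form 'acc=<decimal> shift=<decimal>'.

byte 0=0xCB: payload=0x4B=75, contrib = 75<<0 = 75; acc -> 75, shift -> 7
byte 1=0x47: payload=0x47=71, contrib = 71<<7 = 9088; acc -> 9163, shift -> 14

Answer: acc=75 shift=7
acc=9163 shift=14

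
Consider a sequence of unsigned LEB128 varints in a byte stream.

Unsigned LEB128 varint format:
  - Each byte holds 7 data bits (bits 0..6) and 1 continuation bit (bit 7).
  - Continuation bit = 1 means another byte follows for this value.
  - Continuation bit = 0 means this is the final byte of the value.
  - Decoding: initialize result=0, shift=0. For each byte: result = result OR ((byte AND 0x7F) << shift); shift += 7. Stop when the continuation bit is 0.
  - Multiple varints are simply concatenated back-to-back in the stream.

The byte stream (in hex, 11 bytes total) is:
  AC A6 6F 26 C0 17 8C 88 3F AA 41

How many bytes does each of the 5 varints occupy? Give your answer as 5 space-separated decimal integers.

  byte[0]=0xAC cont=1 payload=0x2C=44: acc |= 44<<0 -> acc=44 shift=7
  byte[1]=0xA6 cont=1 payload=0x26=38: acc |= 38<<7 -> acc=4908 shift=14
  byte[2]=0x6F cont=0 payload=0x6F=111: acc |= 111<<14 -> acc=1823532 shift=21 [end]
Varint 1: bytes[0:3] = AC A6 6F -> value 1823532 (3 byte(s))
  byte[3]=0x26 cont=0 payload=0x26=38: acc |= 38<<0 -> acc=38 shift=7 [end]
Varint 2: bytes[3:4] = 26 -> value 38 (1 byte(s))
  byte[4]=0xC0 cont=1 payload=0x40=64: acc |= 64<<0 -> acc=64 shift=7
  byte[5]=0x17 cont=0 payload=0x17=23: acc |= 23<<7 -> acc=3008 shift=14 [end]
Varint 3: bytes[4:6] = C0 17 -> value 3008 (2 byte(s))
  byte[6]=0x8C cont=1 payload=0x0C=12: acc |= 12<<0 -> acc=12 shift=7
  byte[7]=0x88 cont=1 payload=0x08=8: acc |= 8<<7 -> acc=1036 shift=14
  byte[8]=0x3F cont=0 payload=0x3F=63: acc |= 63<<14 -> acc=1033228 shift=21 [end]
Varint 4: bytes[6:9] = 8C 88 3F -> value 1033228 (3 byte(s))
  byte[9]=0xAA cont=1 payload=0x2A=42: acc |= 42<<0 -> acc=42 shift=7
  byte[10]=0x41 cont=0 payload=0x41=65: acc |= 65<<7 -> acc=8362 shift=14 [end]
Varint 5: bytes[9:11] = AA 41 -> value 8362 (2 byte(s))

Answer: 3 1 2 3 2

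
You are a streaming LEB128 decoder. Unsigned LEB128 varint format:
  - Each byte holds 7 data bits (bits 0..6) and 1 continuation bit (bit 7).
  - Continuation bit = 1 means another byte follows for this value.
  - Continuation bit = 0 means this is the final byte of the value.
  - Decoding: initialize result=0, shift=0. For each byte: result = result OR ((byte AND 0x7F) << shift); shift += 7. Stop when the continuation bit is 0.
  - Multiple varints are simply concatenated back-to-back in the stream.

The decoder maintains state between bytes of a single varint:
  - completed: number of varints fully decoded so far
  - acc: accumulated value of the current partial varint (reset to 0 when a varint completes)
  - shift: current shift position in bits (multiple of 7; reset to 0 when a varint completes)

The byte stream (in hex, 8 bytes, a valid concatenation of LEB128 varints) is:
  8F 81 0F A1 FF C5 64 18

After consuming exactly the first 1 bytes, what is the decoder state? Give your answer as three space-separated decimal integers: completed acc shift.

byte[0]=0x8F cont=1 payload=0x0F: acc |= 15<<0 -> completed=0 acc=15 shift=7

Answer: 0 15 7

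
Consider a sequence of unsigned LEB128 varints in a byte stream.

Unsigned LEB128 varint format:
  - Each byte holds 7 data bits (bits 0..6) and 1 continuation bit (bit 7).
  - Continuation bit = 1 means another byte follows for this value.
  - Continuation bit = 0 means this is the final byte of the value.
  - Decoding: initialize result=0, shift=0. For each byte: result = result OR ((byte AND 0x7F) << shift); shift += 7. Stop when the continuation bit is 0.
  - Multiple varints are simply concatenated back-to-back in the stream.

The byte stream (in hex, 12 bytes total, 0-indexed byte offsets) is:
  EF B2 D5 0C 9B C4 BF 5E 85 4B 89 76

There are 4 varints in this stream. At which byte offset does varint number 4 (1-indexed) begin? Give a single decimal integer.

Answer: 10

Derivation:
  byte[0]=0xEF cont=1 payload=0x6F=111: acc |= 111<<0 -> acc=111 shift=7
  byte[1]=0xB2 cont=1 payload=0x32=50: acc |= 50<<7 -> acc=6511 shift=14
  byte[2]=0xD5 cont=1 payload=0x55=85: acc |= 85<<14 -> acc=1399151 shift=21
  byte[3]=0x0C cont=0 payload=0x0C=12: acc |= 12<<21 -> acc=26564975 shift=28 [end]
Varint 1: bytes[0:4] = EF B2 D5 0C -> value 26564975 (4 byte(s))
  byte[4]=0x9B cont=1 payload=0x1B=27: acc |= 27<<0 -> acc=27 shift=7
  byte[5]=0xC4 cont=1 payload=0x44=68: acc |= 68<<7 -> acc=8731 shift=14
  byte[6]=0xBF cont=1 payload=0x3F=63: acc |= 63<<14 -> acc=1040923 shift=21
  byte[7]=0x5E cont=0 payload=0x5E=94: acc |= 94<<21 -> acc=198173211 shift=28 [end]
Varint 2: bytes[4:8] = 9B C4 BF 5E -> value 198173211 (4 byte(s))
  byte[8]=0x85 cont=1 payload=0x05=5: acc |= 5<<0 -> acc=5 shift=7
  byte[9]=0x4B cont=0 payload=0x4B=75: acc |= 75<<7 -> acc=9605 shift=14 [end]
Varint 3: bytes[8:10] = 85 4B -> value 9605 (2 byte(s))
  byte[10]=0x89 cont=1 payload=0x09=9: acc |= 9<<0 -> acc=9 shift=7
  byte[11]=0x76 cont=0 payload=0x76=118: acc |= 118<<7 -> acc=15113 shift=14 [end]
Varint 4: bytes[10:12] = 89 76 -> value 15113 (2 byte(s))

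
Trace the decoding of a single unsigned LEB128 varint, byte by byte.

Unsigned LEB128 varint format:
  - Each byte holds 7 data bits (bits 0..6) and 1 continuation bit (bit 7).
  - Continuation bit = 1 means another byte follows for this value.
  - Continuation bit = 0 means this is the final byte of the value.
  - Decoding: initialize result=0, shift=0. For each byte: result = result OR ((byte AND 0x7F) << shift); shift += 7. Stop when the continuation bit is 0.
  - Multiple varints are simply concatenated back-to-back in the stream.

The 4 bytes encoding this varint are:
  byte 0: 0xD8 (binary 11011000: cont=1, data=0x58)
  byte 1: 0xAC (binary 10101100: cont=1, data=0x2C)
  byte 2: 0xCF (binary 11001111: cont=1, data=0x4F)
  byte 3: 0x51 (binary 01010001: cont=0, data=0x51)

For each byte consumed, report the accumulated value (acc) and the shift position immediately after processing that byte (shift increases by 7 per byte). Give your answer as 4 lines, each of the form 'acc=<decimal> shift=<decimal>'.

byte 0=0xD8: payload=0x58=88, contrib = 88<<0 = 88; acc -> 88, shift -> 7
byte 1=0xAC: payload=0x2C=44, contrib = 44<<7 = 5632; acc -> 5720, shift -> 14
byte 2=0xCF: payload=0x4F=79, contrib = 79<<14 = 1294336; acc -> 1300056, shift -> 21
byte 3=0x51: payload=0x51=81, contrib = 81<<21 = 169869312; acc -> 171169368, shift -> 28

Answer: acc=88 shift=7
acc=5720 shift=14
acc=1300056 shift=21
acc=171169368 shift=28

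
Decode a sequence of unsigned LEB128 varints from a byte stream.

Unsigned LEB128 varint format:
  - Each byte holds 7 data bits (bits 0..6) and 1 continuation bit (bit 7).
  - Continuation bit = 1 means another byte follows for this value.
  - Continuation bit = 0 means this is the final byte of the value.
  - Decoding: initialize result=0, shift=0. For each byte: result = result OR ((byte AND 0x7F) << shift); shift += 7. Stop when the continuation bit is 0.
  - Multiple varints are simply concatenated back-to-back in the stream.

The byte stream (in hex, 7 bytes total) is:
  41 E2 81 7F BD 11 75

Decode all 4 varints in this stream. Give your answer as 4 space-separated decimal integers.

  byte[0]=0x41 cont=0 payload=0x41=65: acc |= 65<<0 -> acc=65 shift=7 [end]
Varint 1: bytes[0:1] = 41 -> value 65 (1 byte(s))
  byte[1]=0xE2 cont=1 payload=0x62=98: acc |= 98<<0 -> acc=98 shift=7
  byte[2]=0x81 cont=1 payload=0x01=1: acc |= 1<<7 -> acc=226 shift=14
  byte[3]=0x7F cont=0 payload=0x7F=127: acc |= 127<<14 -> acc=2080994 shift=21 [end]
Varint 2: bytes[1:4] = E2 81 7F -> value 2080994 (3 byte(s))
  byte[4]=0xBD cont=1 payload=0x3D=61: acc |= 61<<0 -> acc=61 shift=7
  byte[5]=0x11 cont=0 payload=0x11=17: acc |= 17<<7 -> acc=2237 shift=14 [end]
Varint 3: bytes[4:6] = BD 11 -> value 2237 (2 byte(s))
  byte[6]=0x75 cont=0 payload=0x75=117: acc |= 117<<0 -> acc=117 shift=7 [end]
Varint 4: bytes[6:7] = 75 -> value 117 (1 byte(s))

Answer: 65 2080994 2237 117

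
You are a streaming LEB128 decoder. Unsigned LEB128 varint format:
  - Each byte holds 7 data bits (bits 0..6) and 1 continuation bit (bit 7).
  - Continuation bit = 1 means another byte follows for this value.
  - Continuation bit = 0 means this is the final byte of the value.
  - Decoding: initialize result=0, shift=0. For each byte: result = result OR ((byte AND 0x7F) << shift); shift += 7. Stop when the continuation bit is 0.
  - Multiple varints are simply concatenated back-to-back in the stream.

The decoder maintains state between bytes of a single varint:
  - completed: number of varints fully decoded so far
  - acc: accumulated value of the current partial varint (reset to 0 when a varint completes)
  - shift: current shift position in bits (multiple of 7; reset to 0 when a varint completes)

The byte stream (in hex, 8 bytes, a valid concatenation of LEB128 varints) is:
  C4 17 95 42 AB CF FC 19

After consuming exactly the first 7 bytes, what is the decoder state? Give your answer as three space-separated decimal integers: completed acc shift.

byte[0]=0xC4 cont=1 payload=0x44: acc |= 68<<0 -> completed=0 acc=68 shift=7
byte[1]=0x17 cont=0 payload=0x17: varint #1 complete (value=3012); reset -> completed=1 acc=0 shift=0
byte[2]=0x95 cont=1 payload=0x15: acc |= 21<<0 -> completed=1 acc=21 shift=7
byte[3]=0x42 cont=0 payload=0x42: varint #2 complete (value=8469); reset -> completed=2 acc=0 shift=0
byte[4]=0xAB cont=1 payload=0x2B: acc |= 43<<0 -> completed=2 acc=43 shift=7
byte[5]=0xCF cont=1 payload=0x4F: acc |= 79<<7 -> completed=2 acc=10155 shift=14
byte[6]=0xFC cont=1 payload=0x7C: acc |= 124<<14 -> completed=2 acc=2041771 shift=21

Answer: 2 2041771 21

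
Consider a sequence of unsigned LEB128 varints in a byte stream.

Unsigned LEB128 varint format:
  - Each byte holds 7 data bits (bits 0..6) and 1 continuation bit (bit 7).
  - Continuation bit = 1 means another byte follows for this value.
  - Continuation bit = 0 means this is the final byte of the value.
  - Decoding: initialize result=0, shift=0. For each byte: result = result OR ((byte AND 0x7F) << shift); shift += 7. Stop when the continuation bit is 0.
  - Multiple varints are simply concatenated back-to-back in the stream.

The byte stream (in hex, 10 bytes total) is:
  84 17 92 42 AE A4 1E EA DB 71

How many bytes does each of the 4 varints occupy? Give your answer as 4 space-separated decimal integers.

  byte[0]=0x84 cont=1 payload=0x04=4: acc |= 4<<0 -> acc=4 shift=7
  byte[1]=0x17 cont=0 payload=0x17=23: acc |= 23<<7 -> acc=2948 shift=14 [end]
Varint 1: bytes[0:2] = 84 17 -> value 2948 (2 byte(s))
  byte[2]=0x92 cont=1 payload=0x12=18: acc |= 18<<0 -> acc=18 shift=7
  byte[3]=0x42 cont=0 payload=0x42=66: acc |= 66<<7 -> acc=8466 shift=14 [end]
Varint 2: bytes[2:4] = 92 42 -> value 8466 (2 byte(s))
  byte[4]=0xAE cont=1 payload=0x2E=46: acc |= 46<<0 -> acc=46 shift=7
  byte[5]=0xA4 cont=1 payload=0x24=36: acc |= 36<<7 -> acc=4654 shift=14
  byte[6]=0x1E cont=0 payload=0x1E=30: acc |= 30<<14 -> acc=496174 shift=21 [end]
Varint 3: bytes[4:7] = AE A4 1E -> value 496174 (3 byte(s))
  byte[7]=0xEA cont=1 payload=0x6A=106: acc |= 106<<0 -> acc=106 shift=7
  byte[8]=0xDB cont=1 payload=0x5B=91: acc |= 91<<7 -> acc=11754 shift=14
  byte[9]=0x71 cont=0 payload=0x71=113: acc |= 113<<14 -> acc=1863146 shift=21 [end]
Varint 4: bytes[7:10] = EA DB 71 -> value 1863146 (3 byte(s))

Answer: 2 2 3 3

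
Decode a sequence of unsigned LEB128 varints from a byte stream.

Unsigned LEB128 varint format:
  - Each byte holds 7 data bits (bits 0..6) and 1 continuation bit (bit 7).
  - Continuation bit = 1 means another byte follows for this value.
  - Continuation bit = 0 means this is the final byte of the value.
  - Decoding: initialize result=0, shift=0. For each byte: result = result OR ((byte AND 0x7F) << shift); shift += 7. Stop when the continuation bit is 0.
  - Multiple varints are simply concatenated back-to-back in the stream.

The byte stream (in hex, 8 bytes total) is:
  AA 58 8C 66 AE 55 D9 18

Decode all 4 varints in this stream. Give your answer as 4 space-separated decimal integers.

Answer: 11306 13068 10926 3161

Derivation:
  byte[0]=0xAA cont=1 payload=0x2A=42: acc |= 42<<0 -> acc=42 shift=7
  byte[1]=0x58 cont=0 payload=0x58=88: acc |= 88<<7 -> acc=11306 shift=14 [end]
Varint 1: bytes[0:2] = AA 58 -> value 11306 (2 byte(s))
  byte[2]=0x8C cont=1 payload=0x0C=12: acc |= 12<<0 -> acc=12 shift=7
  byte[3]=0x66 cont=0 payload=0x66=102: acc |= 102<<7 -> acc=13068 shift=14 [end]
Varint 2: bytes[2:4] = 8C 66 -> value 13068 (2 byte(s))
  byte[4]=0xAE cont=1 payload=0x2E=46: acc |= 46<<0 -> acc=46 shift=7
  byte[5]=0x55 cont=0 payload=0x55=85: acc |= 85<<7 -> acc=10926 shift=14 [end]
Varint 3: bytes[4:6] = AE 55 -> value 10926 (2 byte(s))
  byte[6]=0xD9 cont=1 payload=0x59=89: acc |= 89<<0 -> acc=89 shift=7
  byte[7]=0x18 cont=0 payload=0x18=24: acc |= 24<<7 -> acc=3161 shift=14 [end]
Varint 4: bytes[6:8] = D9 18 -> value 3161 (2 byte(s))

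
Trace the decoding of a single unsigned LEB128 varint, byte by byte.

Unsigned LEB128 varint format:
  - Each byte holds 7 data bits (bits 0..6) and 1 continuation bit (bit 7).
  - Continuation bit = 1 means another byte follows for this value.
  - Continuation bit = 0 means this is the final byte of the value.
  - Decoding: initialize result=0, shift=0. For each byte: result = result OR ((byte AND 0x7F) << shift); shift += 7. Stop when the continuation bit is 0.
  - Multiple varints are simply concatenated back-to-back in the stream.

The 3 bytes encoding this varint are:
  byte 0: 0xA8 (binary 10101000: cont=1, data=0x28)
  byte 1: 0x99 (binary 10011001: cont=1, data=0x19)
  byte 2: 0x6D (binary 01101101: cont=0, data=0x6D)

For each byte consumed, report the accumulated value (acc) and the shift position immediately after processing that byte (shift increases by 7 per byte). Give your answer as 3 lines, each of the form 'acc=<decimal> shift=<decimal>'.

byte 0=0xA8: payload=0x28=40, contrib = 40<<0 = 40; acc -> 40, shift -> 7
byte 1=0x99: payload=0x19=25, contrib = 25<<7 = 3200; acc -> 3240, shift -> 14
byte 2=0x6D: payload=0x6D=109, contrib = 109<<14 = 1785856; acc -> 1789096, shift -> 21

Answer: acc=40 shift=7
acc=3240 shift=14
acc=1789096 shift=21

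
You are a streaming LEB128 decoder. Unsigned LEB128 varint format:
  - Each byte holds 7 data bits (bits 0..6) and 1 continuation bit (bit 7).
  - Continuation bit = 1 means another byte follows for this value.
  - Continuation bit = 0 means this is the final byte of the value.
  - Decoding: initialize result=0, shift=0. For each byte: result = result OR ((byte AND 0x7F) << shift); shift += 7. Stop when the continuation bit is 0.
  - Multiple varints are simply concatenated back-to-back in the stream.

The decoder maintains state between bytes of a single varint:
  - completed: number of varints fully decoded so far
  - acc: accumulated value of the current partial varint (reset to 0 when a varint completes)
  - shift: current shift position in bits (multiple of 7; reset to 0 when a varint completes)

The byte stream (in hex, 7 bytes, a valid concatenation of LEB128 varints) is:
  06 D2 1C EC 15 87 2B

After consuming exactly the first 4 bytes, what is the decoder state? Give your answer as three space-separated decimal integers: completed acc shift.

byte[0]=0x06 cont=0 payload=0x06: varint #1 complete (value=6); reset -> completed=1 acc=0 shift=0
byte[1]=0xD2 cont=1 payload=0x52: acc |= 82<<0 -> completed=1 acc=82 shift=7
byte[2]=0x1C cont=0 payload=0x1C: varint #2 complete (value=3666); reset -> completed=2 acc=0 shift=0
byte[3]=0xEC cont=1 payload=0x6C: acc |= 108<<0 -> completed=2 acc=108 shift=7

Answer: 2 108 7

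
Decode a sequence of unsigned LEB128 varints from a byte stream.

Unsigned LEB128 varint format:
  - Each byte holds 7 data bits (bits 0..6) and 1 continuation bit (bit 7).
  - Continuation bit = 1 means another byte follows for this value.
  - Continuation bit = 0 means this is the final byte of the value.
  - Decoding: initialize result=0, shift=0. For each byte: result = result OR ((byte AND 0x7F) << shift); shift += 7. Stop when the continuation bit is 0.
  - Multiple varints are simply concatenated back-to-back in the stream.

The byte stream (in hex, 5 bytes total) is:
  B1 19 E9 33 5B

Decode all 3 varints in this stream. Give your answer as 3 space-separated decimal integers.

  byte[0]=0xB1 cont=1 payload=0x31=49: acc |= 49<<0 -> acc=49 shift=7
  byte[1]=0x19 cont=0 payload=0x19=25: acc |= 25<<7 -> acc=3249 shift=14 [end]
Varint 1: bytes[0:2] = B1 19 -> value 3249 (2 byte(s))
  byte[2]=0xE9 cont=1 payload=0x69=105: acc |= 105<<0 -> acc=105 shift=7
  byte[3]=0x33 cont=0 payload=0x33=51: acc |= 51<<7 -> acc=6633 shift=14 [end]
Varint 2: bytes[2:4] = E9 33 -> value 6633 (2 byte(s))
  byte[4]=0x5B cont=0 payload=0x5B=91: acc |= 91<<0 -> acc=91 shift=7 [end]
Varint 3: bytes[4:5] = 5B -> value 91 (1 byte(s))

Answer: 3249 6633 91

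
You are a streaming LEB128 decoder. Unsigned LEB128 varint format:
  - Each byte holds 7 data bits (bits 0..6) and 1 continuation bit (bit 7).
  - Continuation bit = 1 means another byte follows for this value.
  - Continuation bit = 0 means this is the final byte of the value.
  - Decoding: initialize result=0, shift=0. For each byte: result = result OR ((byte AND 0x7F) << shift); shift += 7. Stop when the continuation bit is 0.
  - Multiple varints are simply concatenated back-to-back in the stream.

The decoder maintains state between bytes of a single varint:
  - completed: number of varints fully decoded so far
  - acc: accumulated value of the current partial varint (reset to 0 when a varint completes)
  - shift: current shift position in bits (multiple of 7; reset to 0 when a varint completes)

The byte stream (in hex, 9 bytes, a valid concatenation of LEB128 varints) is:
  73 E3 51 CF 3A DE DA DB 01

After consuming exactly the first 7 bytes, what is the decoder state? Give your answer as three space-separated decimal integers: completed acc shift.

Answer: 3 11614 14

Derivation:
byte[0]=0x73 cont=0 payload=0x73: varint #1 complete (value=115); reset -> completed=1 acc=0 shift=0
byte[1]=0xE3 cont=1 payload=0x63: acc |= 99<<0 -> completed=1 acc=99 shift=7
byte[2]=0x51 cont=0 payload=0x51: varint #2 complete (value=10467); reset -> completed=2 acc=0 shift=0
byte[3]=0xCF cont=1 payload=0x4F: acc |= 79<<0 -> completed=2 acc=79 shift=7
byte[4]=0x3A cont=0 payload=0x3A: varint #3 complete (value=7503); reset -> completed=3 acc=0 shift=0
byte[5]=0xDE cont=1 payload=0x5E: acc |= 94<<0 -> completed=3 acc=94 shift=7
byte[6]=0xDA cont=1 payload=0x5A: acc |= 90<<7 -> completed=3 acc=11614 shift=14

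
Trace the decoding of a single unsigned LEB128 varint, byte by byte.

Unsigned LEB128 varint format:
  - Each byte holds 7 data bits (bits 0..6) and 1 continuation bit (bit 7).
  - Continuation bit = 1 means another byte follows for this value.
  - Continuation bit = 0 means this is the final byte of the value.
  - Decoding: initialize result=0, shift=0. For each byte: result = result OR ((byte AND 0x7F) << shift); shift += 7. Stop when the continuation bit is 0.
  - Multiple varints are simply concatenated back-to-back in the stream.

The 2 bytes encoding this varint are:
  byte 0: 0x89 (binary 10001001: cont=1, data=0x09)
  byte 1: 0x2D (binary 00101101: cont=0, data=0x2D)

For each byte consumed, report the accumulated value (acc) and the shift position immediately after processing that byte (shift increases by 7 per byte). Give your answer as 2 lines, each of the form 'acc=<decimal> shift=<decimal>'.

byte 0=0x89: payload=0x09=9, contrib = 9<<0 = 9; acc -> 9, shift -> 7
byte 1=0x2D: payload=0x2D=45, contrib = 45<<7 = 5760; acc -> 5769, shift -> 14

Answer: acc=9 shift=7
acc=5769 shift=14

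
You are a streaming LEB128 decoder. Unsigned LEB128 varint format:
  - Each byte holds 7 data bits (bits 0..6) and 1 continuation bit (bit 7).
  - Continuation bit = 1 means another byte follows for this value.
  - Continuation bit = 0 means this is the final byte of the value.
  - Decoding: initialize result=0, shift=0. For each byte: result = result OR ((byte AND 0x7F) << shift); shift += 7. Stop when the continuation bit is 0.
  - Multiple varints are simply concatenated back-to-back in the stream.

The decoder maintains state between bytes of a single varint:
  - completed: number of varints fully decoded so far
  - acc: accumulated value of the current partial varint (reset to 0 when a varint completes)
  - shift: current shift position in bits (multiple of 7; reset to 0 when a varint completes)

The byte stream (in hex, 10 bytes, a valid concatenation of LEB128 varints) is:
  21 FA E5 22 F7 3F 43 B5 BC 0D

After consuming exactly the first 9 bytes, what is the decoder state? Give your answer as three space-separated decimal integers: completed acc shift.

byte[0]=0x21 cont=0 payload=0x21: varint #1 complete (value=33); reset -> completed=1 acc=0 shift=0
byte[1]=0xFA cont=1 payload=0x7A: acc |= 122<<0 -> completed=1 acc=122 shift=7
byte[2]=0xE5 cont=1 payload=0x65: acc |= 101<<7 -> completed=1 acc=13050 shift=14
byte[3]=0x22 cont=0 payload=0x22: varint #2 complete (value=570106); reset -> completed=2 acc=0 shift=0
byte[4]=0xF7 cont=1 payload=0x77: acc |= 119<<0 -> completed=2 acc=119 shift=7
byte[5]=0x3F cont=0 payload=0x3F: varint #3 complete (value=8183); reset -> completed=3 acc=0 shift=0
byte[6]=0x43 cont=0 payload=0x43: varint #4 complete (value=67); reset -> completed=4 acc=0 shift=0
byte[7]=0xB5 cont=1 payload=0x35: acc |= 53<<0 -> completed=4 acc=53 shift=7
byte[8]=0xBC cont=1 payload=0x3C: acc |= 60<<7 -> completed=4 acc=7733 shift=14

Answer: 4 7733 14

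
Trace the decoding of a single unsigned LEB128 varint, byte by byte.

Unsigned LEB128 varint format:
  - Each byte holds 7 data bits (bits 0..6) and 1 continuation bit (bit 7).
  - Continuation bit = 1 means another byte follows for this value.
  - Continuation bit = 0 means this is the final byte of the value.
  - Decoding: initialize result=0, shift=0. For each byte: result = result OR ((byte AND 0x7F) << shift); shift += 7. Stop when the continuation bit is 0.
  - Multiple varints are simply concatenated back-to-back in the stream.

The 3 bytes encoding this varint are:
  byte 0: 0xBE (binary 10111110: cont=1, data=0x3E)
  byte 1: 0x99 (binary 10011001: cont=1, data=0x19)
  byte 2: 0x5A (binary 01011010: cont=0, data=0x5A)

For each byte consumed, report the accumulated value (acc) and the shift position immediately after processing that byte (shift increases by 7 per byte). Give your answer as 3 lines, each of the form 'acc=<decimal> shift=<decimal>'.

Answer: acc=62 shift=7
acc=3262 shift=14
acc=1477822 shift=21

Derivation:
byte 0=0xBE: payload=0x3E=62, contrib = 62<<0 = 62; acc -> 62, shift -> 7
byte 1=0x99: payload=0x19=25, contrib = 25<<7 = 3200; acc -> 3262, shift -> 14
byte 2=0x5A: payload=0x5A=90, contrib = 90<<14 = 1474560; acc -> 1477822, shift -> 21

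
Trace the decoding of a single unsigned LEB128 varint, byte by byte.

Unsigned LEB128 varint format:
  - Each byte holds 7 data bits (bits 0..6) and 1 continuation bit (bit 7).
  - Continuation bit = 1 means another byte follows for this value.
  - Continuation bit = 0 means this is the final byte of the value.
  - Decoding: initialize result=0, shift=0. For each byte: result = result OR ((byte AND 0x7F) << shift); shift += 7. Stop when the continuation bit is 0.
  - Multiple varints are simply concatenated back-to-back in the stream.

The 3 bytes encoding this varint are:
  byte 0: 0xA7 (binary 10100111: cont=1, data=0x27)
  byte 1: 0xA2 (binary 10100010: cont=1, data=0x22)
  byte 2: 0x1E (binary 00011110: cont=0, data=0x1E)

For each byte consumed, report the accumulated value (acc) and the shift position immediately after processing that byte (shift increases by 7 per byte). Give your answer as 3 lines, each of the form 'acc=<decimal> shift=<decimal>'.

byte 0=0xA7: payload=0x27=39, contrib = 39<<0 = 39; acc -> 39, shift -> 7
byte 1=0xA2: payload=0x22=34, contrib = 34<<7 = 4352; acc -> 4391, shift -> 14
byte 2=0x1E: payload=0x1E=30, contrib = 30<<14 = 491520; acc -> 495911, shift -> 21

Answer: acc=39 shift=7
acc=4391 shift=14
acc=495911 shift=21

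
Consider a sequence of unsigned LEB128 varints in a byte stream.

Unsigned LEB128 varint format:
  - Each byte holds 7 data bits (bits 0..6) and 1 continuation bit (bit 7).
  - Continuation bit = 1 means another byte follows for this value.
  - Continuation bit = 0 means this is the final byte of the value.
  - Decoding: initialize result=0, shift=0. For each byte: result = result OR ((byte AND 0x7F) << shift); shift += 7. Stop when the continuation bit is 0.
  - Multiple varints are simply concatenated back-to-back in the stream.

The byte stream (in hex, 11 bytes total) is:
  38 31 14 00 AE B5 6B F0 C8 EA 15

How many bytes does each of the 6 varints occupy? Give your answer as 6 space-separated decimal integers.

  byte[0]=0x38 cont=0 payload=0x38=56: acc |= 56<<0 -> acc=56 shift=7 [end]
Varint 1: bytes[0:1] = 38 -> value 56 (1 byte(s))
  byte[1]=0x31 cont=0 payload=0x31=49: acc |= 49<<0 -> acc=49 shift=7 [end]
Varint 2: bytes[1:2] = 31 -> value 49 (1 byte(s))
  byte[2]=0x14 cont=0 payload=0x14=20: acc |= 20<<0 -> acc=20 shift=7 [end]
Varint 3: bytes[2:3] = 14 -> value 20 (1 byte(s))
  byte[3]=0x00 cont=0 payload=0x00=0: acc |= 0<<0 -> acc=0 shift=7 [end]
Varint 4: bytes[3:4] = 00 -> value 0 (1 byte(s))
  byte[4]=0xAE cont=1 payload=0x2E=46: acc |= 46<<0 -> acc=46 shift=7
  byte[5]=0xB5 cont=1 payload=0x35=53: acc |= 53<<7 -> acc=6830 shift=14
  byte[6]=0x6B cont=0 payload=0x6B=107: acc |= 107<<14 -> acc=1759918 shift=21 [end]
Varint 5: bytes[4:7] = AE B5 6B -> value 1759918 (3 byte(s))
  byte[7]=0xF0 cont=1 payload=0x70=112: acc |= 112<<0 -> acc=112 shift=7
  byte[8]=0xC8 cont=1 payload=0x48=72: acc |= 72<<7 -> acc=9328 shift=14
  byte[9]=0xEA cont=1 payload=0x6A=106: acc |= 106<<14 -> acc=1746032 shift=21
  byte[10]=0x15 cont=0 payload=0x15=21: acc |= 21<<21 -> acc=45786224 shift=28 [end]
Varint 6: bytes[7:11] = F0 C8 EA 15 -> value 45786224 (4 byte(s))

Answer: 1 1 1 1 3 4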